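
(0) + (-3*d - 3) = -3*d - 3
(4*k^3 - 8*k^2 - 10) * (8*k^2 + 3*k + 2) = 32*k^5 - 52*k^4 - 16*k^3 - 96*k^2 - 30*k - 20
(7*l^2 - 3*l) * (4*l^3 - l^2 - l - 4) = 28*l^5 - 19*l^4 - 4*l^3 - 25*l^2 + 12*l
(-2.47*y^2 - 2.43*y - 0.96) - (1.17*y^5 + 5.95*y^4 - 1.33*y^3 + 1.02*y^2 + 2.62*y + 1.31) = -1.17*y^5 - 5.95*y^4 + 1.33*y^3 - 3.49*y^2 - 5.05*y - 2.27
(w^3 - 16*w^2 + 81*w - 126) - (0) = w^3 - 16*w^2 + 81*w - 126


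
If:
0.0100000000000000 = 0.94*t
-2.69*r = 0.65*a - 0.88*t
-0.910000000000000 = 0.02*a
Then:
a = -45.50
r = 11.00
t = 0.01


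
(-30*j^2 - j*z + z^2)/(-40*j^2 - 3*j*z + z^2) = (-6*j + z)/(-8*j + z)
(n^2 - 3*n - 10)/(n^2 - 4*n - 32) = (-n^2 + 3*n + 10)/(-n^2 + 4*n + 32)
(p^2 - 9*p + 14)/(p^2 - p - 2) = (p - 7)/(p + 1)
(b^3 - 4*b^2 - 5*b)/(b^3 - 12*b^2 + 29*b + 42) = b*(b - 5)/(b^2 - 13*b + 42)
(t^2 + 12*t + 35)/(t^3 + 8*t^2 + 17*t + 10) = (t + 7)/(t^2 + 3*t + 2)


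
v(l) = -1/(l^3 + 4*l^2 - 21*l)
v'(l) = -(-3*l^2 - 8*l + 21)/(l^3 + 4*l^2 - 21*l)^2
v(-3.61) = -0.01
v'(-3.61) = -0.00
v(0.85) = 0.07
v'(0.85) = -0.06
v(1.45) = 0.05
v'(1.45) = -0.01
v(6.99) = -0.00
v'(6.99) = 0.00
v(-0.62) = -0.07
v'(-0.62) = -0.12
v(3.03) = -1.10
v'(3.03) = 37.03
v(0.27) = 0.19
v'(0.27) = -0.65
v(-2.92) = -0.01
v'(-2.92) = -0.00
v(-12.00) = 0.00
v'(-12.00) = 0.00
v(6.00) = 0.00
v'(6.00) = 0.00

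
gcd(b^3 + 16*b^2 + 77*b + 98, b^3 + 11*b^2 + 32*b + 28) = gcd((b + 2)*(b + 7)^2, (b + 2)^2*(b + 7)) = b^2 + 9*b + 14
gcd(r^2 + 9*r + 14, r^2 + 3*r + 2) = r + 2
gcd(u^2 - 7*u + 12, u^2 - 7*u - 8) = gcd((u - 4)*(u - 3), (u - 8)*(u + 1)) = 1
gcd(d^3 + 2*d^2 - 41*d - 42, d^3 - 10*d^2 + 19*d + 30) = d^2 - 5*d - 6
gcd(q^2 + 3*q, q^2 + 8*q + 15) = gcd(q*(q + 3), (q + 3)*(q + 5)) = q + 3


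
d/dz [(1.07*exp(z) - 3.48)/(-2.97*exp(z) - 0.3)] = -10.6566*exp(z)/(2.97*exp(z) + 0.3)^2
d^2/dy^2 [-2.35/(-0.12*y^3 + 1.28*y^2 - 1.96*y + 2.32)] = ((6.016 - 1.692*y)*(0.12*y^3 - 1.28*y^2 + 1.96*y - 2.32) + 2.35*(0.36*y^2 - 2.56*y + 1.96)*(0.72*y^2 - 5.12*y + 3.92))/(0.12*y^3 - 1.28*y^2 + 1.96*y - 2.32)^3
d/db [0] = 0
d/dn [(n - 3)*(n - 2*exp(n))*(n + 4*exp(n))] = 2*n^2*exp(n) + 3*n^2 - 16*n*exp(2*n) - 2*n*exp(n) - 6*n + 40*exp(2*n) - 6*exp(n)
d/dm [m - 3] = 1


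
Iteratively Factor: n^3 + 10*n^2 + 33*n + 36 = (n + 4)*(n^2 + 6*n + 9) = (n + 3)*(n + 4)*(n + 3)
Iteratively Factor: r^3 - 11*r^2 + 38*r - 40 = (r - 4)*(r^2 - 7*r + 10) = (r - 4)*(r - 2)*(r - 5)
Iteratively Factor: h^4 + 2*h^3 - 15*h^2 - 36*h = (h + 3)*(h^3 - h^2 - 12*h) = (h - 4)*(h + 3)*(h^2 + 3*h) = h*(h - 4)*(h + 3)*(h + 3)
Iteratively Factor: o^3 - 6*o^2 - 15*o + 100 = (o + 4)*(o^2 - 10*o + 25) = (o - 5)*(o + 4)*(o - 5)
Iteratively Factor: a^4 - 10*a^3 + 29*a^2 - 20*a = (a)*(a^3 - 10*a^2 + 29*a - 20) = a*(a - 4)*(a^2 - 6*a + 5) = a*(a - 5)*(a - 4)*(a - 1)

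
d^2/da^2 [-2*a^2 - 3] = -4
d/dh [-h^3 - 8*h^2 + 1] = h*(-3*h - 16)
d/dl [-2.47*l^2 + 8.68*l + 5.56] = 8.68 - 4.94*l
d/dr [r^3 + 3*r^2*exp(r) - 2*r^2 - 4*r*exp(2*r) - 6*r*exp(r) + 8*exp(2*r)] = 3*r^2*exp(r) + 3*r^2 - 8*r*exp(2*r) - 4*r + 12*exp(2*r) - 6*exp(r)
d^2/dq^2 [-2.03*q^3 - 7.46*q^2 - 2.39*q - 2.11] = -12.18*q - 14.92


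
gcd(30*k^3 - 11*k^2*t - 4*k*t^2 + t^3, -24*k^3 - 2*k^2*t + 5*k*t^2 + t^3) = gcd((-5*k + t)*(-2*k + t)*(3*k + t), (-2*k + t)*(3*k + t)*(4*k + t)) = -6*k^2 + k*t + t^2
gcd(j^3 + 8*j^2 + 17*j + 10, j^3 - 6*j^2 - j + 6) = j + 1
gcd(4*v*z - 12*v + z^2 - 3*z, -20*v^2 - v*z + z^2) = 4*v + z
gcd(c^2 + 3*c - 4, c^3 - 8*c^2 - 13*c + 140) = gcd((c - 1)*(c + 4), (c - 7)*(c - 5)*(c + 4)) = c + 4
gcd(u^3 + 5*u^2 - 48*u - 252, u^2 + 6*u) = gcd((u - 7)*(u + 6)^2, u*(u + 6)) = u + 6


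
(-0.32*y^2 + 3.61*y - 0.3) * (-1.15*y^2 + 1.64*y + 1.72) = 0.368*y^4 - 4.6763*y^3 + 5.715*y^2 + 5.7172*y - 0.516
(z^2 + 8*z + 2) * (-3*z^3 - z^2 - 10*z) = -3*z^5 - 25*z^4 - 24*z^3 - 82*z^2 - 20*z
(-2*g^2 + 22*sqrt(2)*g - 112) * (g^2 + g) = -2*g^4 - 2*g^3 + 22*sqrt(2)*g^3 - 112*g^2 + 22*sqrt(2)*g^2 - 112*g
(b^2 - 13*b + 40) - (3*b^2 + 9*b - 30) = -2*b^2 - 22*b + 70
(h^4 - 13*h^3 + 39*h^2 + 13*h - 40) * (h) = h^5 - 13*h^4 + 39*h^3 + 13*h^2 - 40*h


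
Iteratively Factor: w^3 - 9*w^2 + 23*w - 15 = (w - 3)*(w^2 - 6*w + 5) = (w - 3)*(w - 1)*(w - 5)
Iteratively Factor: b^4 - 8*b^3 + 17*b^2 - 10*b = (b - 2)*(b^3 - 6*b^2 + 5*b) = (b - 5)*(b - 2)*(b^2 - b) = (b - 5)*(b - 2)*(b - 1)*(b)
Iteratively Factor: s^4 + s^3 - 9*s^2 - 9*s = (s + 1)*(s^3 - 9*s) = s*(s + 1)*(s^2 - 9) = s*(s - 3)*(s + 1)*(s + 3)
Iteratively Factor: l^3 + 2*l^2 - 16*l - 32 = (l - 4)*(l^2 + 6*l + 8) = (l - 4)*(l + 4)*(l + 2)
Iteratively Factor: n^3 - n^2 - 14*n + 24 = (n - 3)*(n^2 + 2*n - 8) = (n - 3)*(n - 2)*(n + 4)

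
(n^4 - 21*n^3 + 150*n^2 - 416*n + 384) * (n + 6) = n^5 - 15*n^4 + 24*n^3 + 484*n^2 - 2112*n + 2304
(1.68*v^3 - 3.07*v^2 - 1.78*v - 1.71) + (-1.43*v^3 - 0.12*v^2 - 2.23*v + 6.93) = 0.25*v^3 - 3.19*v^2 - 4.01*v + 5.22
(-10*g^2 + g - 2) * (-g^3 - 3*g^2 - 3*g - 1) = 10*g^5 + 29*g^4 + 29*g^3 + 13*g^2 + 5*g + 2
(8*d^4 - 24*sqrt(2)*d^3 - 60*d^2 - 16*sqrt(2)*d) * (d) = 8*d^5 - 24*sqrt(2)*d^4 - 60*d^3 - 16*sqrt(2)*d^2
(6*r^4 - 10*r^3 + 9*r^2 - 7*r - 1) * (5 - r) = -6*r^5 + 40*r^4 - 59*r^3 + 52*r^2 - 34*r - 5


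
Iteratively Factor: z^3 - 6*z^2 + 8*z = (z - 4)*(z^2 - 2*z) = z*(z - 4)*(z - 2)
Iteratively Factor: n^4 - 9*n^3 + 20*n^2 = (n)*(n^3 - 9*n^2 + 20*n) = n^2*(n^2 - 9*n + 20) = n^2*(n - 5)*(n - 4)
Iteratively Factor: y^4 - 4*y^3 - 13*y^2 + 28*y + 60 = (y - 3)*(y^3 - y^2 - 16*y - 20) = (y - 3)*(y + 2)*(y^2 - 3*y - 10) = (y - 5)*(y - 3)*(y + 2)*(y + 2)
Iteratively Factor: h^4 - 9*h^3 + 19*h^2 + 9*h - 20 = (h - 4)*(h^3 - 5*h^2 - h + 5) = (h - 4)*(h - 1)*(h^2 - 4*h - 5) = (h - 5)*(h - 4)*(h - 1)*(h + 1)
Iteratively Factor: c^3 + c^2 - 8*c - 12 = (c + 2)*(c^2 - c - 6) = (c + 2)^2*(c - 3)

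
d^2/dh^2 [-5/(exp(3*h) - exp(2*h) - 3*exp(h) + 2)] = 5*(-2*(-3*exp(2*h) + 2*exp(h) + 3)^2*exp(h) + (9*exp(2*h) - 4*exp(h) - 3)*(exp(3*h) - exp(2*h) - 3*exp(h) + 2))*exp(h)/(exp(3*h) - exp(2*h) - 3*exp(h) + 2)^3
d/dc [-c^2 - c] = -2*c - 1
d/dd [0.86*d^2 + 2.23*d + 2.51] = 1.72*d + 2.23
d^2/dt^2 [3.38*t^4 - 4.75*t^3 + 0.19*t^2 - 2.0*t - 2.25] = 40.56*t^2 - 28.5*t + 0.38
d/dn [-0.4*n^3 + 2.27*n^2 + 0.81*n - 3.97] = -1.2*n^2 + 4.54*n + 0.81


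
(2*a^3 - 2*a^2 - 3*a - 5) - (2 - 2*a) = 2*a^3 - 2*a^2 - a - 7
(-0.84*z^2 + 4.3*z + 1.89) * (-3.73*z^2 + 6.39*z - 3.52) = 3.1332*z^4 - 21.4066*z^3 + 23.3841*z^2 - 3.0589*z - 6.6528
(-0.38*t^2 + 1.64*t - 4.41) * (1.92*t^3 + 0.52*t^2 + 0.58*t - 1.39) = -0.7296*t^5 + 2.9512*t^4 - 7.8348*t^3 - 0.8138*t^2 - 4.8374*t + 6.1299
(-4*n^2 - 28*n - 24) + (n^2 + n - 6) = -3*n^2 - 27*n - 30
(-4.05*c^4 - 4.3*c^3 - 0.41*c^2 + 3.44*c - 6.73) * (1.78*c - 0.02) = -7.209*c^5 - 7.573*c^4 - 0.6438*c^3 + 6.1314*c^2 - 12.0482*c + 0.1346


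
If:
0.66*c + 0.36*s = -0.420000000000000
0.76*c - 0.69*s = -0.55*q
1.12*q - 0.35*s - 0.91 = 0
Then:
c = -0.61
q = 0.80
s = -0.04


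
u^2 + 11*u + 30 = (u + 5)*(u + 6)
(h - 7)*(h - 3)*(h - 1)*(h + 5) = h^4 - 6*h^3 - 24*h^2 + 134*h - 105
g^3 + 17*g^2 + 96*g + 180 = (g + 5)*(g + 6)^2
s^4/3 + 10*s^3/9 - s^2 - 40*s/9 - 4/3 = (s/3 + 1)*(s - 2)*(s + 1/3)*(s + 2)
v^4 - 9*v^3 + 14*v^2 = v^2*(v - 7)*(v - 2)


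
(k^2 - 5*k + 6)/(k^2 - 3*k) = (k - 2)/k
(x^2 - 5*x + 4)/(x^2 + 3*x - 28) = (x - 1)/(x + 7)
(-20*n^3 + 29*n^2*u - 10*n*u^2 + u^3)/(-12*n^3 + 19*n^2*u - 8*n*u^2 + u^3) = (-5*n + u)/(-3*n + u)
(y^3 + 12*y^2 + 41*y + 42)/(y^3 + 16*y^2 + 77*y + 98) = (y + 3)/(y + 7)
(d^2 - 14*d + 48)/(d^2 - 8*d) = (d - 6)/d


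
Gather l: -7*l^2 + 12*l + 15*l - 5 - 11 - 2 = -7*l^2 + 27*l - 18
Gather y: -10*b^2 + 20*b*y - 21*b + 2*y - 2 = -10*b^2 - 21*b + y*(20*b + 2) - 2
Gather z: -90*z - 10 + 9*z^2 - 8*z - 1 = 9*z^2 - 98*z - 11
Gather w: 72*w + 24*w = 96*w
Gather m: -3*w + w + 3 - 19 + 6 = -2*w - 10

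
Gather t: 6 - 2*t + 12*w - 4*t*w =t*(-4*w - 2) + 12*w + 6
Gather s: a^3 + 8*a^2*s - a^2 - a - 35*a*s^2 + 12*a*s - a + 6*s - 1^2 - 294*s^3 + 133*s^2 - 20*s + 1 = a^3 - a^2 - 2*a - 294*s^3 + s^2*(133 - 35*a) + s*(8*a^2 + 12*a - 14)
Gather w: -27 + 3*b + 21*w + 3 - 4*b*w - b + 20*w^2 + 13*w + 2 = 2*b + 20*w^2 + w*(34 - 4*b) - 22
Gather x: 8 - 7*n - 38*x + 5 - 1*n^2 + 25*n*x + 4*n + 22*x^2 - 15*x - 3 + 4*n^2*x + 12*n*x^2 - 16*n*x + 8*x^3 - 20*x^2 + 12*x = -n^2 - 3*n + 8*x^3 + x^2*(12*n + 2) + x*(4*n^2 + 9*n - 41) + 10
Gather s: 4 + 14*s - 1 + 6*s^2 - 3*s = 6*s^2 + 11*s + 3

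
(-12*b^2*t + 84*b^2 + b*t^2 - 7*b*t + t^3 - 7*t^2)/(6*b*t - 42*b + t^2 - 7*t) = (-12*b^2 + b*t + t^2)/(6*b + t)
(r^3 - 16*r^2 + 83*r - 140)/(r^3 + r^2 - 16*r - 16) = (r^2 - 12*r + 35)/(r^2 + 5*r + 4)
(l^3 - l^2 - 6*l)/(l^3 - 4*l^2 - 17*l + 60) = l*(l + 2)/(l^2 - l - 20)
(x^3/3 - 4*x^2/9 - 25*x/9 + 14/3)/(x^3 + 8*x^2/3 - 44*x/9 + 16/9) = (3*x^3 - 4*x^2 - 25*x + 42)/(9*x^3 + 24*x^2 - 44*x + 16)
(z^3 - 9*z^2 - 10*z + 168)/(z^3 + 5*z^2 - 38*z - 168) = (z - 7)/(z + 7)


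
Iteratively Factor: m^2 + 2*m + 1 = (m + 1)*(m + 1)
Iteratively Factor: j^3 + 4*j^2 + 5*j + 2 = (j + 1)*(j^2 + 3*j + 2) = (j + 1)^2*(j + 2)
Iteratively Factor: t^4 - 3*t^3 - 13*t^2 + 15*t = (t - 1)*(t^3 - 2*t^2 - 15*t) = (t - 1)*(t + 3)*(t^2 - 5*t) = t*(t - 1)*(t + 3)*(t - 5)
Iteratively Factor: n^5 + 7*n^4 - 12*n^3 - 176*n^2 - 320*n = (n + 4)*(n^4 + 3*n^3 - 24*n^2 - 80*n) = (n - 5)*(n + 4)*(n^3 + 8*n^2 + 16*n) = (n - 5)*(n + 4)^2*(n^2 + 4*n) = (n - 5)*(n + 4)^3*(n)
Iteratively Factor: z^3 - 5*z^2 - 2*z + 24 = (z - 3)*(z^2 - 2*z - 8) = (z - 3)*(z + 2)*(z - 4)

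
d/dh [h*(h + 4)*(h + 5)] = 3*h^2 + 18*h + 20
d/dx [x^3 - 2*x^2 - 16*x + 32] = 3*x^2 - 4*x - 16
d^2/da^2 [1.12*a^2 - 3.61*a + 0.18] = 2.24000000000000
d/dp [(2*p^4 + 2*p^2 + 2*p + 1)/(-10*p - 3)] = 4*(-15*p^4 - 6*p^3 - 5*p^2 - 3*p + 1)/(100*p^2 + 60*p + 9)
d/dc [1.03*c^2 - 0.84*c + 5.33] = 2.06*c - 0.84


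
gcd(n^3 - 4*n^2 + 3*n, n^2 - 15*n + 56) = 1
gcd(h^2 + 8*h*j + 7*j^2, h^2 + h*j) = h + j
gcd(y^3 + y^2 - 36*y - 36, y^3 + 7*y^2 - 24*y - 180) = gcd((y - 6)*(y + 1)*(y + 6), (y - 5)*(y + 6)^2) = y + 6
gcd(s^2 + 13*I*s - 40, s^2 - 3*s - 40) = 1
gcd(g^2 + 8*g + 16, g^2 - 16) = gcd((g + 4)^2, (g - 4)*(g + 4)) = g + 4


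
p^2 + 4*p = p*(p + 4)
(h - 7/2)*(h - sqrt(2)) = h^2 - 7*h/2 - sqrt(2)*h + 7*sqrt(2)/2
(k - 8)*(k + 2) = k^2 - 6*k - 16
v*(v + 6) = v^2 + 6*v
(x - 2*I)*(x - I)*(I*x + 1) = I*x^3 + 4*x^2 - 5*I*x - 2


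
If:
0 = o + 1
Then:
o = -1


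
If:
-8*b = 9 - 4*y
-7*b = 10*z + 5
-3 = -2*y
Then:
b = -3/8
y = 3/2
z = -19/80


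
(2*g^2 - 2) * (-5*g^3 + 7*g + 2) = -10*g^5 + 24*g^3 + 4*g^2 - 14*g - 4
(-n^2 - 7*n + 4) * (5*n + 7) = -5*n^3 - 42*n^2 - 29*n + 28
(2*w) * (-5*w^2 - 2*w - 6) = -10*w^3 - 4*w^2 - 12*w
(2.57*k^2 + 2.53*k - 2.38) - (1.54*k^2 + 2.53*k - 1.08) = 1.03*k^2 - 1.3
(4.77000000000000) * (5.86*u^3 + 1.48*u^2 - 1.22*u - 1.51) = 27.9522*u^3 + 7.0596*u^2 - 5.8194*u - 7.2027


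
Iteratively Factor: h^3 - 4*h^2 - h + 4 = (h - 1)*(h^2 - 3*h - 4) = (h - 4)*(h - 1)*(h + 1)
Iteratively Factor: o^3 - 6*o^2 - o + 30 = (o - 3)*(o^2 - 3*o - 10) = (o - 5)*(o - 3)*(o + 2)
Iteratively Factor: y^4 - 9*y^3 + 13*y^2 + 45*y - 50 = (y - 5)*(y^3 - 4*y^2 - 7*y + 10) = (y - 5)^2*(y^2 + y - 2) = (y - 5)^2*(y - 1)*(y + 2)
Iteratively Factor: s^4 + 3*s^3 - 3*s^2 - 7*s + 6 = (s - 1)*(s^3 + 4*s^2 + s - 6) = (s - 1)^2*(s^2 + 5*s + 6) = (s - 1)^2*(s + 2)*(s + 3)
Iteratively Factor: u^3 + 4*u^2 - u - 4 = (u + 1)*(u^2 + 3*u - 4) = (u - 1)*(u + 1)*(u + 4)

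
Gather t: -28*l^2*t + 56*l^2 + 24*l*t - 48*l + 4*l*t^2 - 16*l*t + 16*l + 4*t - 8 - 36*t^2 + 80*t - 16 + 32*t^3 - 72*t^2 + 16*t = 56*l^2 - 32*l + 32*t^3 + t^2*(4*l - 108) + t*(-28*l^2 + 8*l + 100) - 24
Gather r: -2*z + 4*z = 2*z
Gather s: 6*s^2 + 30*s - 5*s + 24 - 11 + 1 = 6*s^2 + 25*s + 14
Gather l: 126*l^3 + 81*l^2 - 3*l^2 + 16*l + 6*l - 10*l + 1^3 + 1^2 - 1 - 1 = 126*l^3 + 78*l^2 + 12*l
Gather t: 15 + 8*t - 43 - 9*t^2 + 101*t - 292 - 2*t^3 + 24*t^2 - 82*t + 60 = -2*t^3 + 15*t^2 + 27*t - 260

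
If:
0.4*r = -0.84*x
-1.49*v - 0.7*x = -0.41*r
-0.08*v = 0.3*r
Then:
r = 0.00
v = 0.00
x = 0.00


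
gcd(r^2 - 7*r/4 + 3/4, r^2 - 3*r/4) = r - 3/4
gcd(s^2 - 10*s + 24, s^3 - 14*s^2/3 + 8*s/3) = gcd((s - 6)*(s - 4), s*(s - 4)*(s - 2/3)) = s - 4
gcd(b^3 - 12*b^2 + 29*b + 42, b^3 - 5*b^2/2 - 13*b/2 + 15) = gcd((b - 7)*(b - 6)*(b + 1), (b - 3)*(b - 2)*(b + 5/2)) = 1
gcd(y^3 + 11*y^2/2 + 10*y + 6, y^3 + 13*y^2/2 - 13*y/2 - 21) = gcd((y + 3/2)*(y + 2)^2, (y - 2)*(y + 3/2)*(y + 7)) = y + 3/2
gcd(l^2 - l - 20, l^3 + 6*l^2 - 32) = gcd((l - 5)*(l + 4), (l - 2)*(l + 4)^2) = l + 4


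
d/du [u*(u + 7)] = 2*u + 7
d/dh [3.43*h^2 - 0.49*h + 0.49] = 6.86*h - 0.49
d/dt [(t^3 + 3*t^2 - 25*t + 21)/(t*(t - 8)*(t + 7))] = 2*(-2*t^2 - 3*t + 12)/(t^2*(t^2 - 16*t + 64))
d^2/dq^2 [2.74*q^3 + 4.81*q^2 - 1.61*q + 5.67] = 16.44*q + 9.62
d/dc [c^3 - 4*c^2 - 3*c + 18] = 3*c^2 - 8*c - 3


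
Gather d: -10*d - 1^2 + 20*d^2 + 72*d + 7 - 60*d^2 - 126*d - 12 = -40*d^2 - 64*d - 6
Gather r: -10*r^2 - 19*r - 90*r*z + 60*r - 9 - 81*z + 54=-10*r^2 + r*(41 - 90*z) - 81*z + 45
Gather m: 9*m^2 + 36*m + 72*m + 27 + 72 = 9*m^2 + 108*m + 99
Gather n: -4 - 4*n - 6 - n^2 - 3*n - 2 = -n^2 - 7*n - 12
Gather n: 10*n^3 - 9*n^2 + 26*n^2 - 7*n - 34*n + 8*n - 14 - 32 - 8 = 10*n^3 + 17*n^2 - 33*n - 54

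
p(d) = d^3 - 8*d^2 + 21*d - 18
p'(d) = 3*d^2 - 16*d + 21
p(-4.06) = -302.05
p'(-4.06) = 135.41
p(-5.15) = -474.92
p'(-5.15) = 182.97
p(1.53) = -1.02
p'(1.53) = 3.54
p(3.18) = 0.04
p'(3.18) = 0.46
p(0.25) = -13.23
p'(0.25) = 17.19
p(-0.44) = -28.87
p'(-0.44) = 28.62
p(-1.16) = -54.69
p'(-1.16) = 43.60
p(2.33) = 0.15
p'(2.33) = 0.01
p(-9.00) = -1584.00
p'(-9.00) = 408.00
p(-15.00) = -5508.00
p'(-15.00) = 936.00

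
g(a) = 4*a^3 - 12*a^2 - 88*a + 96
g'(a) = 12*a^2 - 24*a - 88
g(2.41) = -129.79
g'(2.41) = -76.14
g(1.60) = -59.14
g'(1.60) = -95.68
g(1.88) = -85.27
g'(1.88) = -90.71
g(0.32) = 66.74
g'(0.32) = -94.45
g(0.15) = 82.54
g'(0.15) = -91.33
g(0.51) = 48.53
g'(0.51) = -97.12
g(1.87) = -84.37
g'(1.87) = -90.92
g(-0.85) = 159.67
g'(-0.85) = -58.93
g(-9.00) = -3000.00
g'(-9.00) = 1100.00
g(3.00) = -168.00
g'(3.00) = -52.00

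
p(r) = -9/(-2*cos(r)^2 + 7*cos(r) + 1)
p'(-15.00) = 1.96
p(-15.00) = 1.64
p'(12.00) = 0.58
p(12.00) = -1.64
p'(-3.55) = -0.75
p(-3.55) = 1.27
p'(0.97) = -1.89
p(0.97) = -2.08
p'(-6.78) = 0.48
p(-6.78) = -1.60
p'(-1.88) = 40.72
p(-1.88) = 6.84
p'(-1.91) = 29.41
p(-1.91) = 5.80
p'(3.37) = 0.37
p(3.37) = 1.17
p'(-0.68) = 0.80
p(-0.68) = -1.72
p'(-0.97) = 1.89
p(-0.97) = -2.08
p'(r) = -9*(-4*sin(r)*cos(r) + 7*sin(r))/(-2*cos(r)^2 + 7*cos(r) + 1)^2 = 9*(4*cos(r) - 7)*sin(r)/(7*cos(r) - cos(2*r))^2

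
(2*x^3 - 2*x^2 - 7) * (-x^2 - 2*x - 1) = -2*x^5 - 2*x^4 + 2*x^3 + 9*x^2 + 14*x + 7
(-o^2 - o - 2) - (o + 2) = -o^2 - 2*o - 4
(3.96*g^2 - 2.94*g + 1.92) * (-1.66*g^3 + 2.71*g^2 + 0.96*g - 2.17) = -6.5736*g^5 + 15.612*g^4 - 7.353*g^3 - 6.2124*g^2 + 8.223*g - 4.1664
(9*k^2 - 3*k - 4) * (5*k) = 45*k^3 - 15*k^2 - 20*k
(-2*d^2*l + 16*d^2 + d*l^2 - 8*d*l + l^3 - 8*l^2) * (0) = 0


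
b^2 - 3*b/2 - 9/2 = (b - 3)*(b + 3/2)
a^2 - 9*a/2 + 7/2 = (a - 7/2)*(a - 1)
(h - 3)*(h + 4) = h^2 + h - 12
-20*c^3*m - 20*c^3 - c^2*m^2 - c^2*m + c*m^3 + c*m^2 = (-5*c + m)*(4*c + m)*(c*m + c)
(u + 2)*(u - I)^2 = u^3 + 2*u^2 - 2*I*u^2 - u - 4*I*u - 2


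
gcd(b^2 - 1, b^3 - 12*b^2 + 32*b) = 1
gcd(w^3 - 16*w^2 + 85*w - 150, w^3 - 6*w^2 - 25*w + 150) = w^2 - 11*w + 30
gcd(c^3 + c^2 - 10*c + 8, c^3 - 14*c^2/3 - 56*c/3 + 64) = c + 4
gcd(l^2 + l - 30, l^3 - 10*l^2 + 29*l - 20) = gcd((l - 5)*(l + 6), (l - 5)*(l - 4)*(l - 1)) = l - 5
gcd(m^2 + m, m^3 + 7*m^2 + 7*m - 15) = 1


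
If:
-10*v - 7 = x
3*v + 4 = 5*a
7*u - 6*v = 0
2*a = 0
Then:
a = 0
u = -8/7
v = -4/3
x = 19/3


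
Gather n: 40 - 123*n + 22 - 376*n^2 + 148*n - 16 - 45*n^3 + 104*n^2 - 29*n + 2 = -45*n^3 - 272*n^2 - 4*n + 48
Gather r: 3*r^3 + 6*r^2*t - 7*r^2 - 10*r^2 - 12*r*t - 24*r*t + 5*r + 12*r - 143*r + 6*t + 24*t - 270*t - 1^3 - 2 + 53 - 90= 3*r^3 + r^2*(6*t - 17) + r*(-36*t - 126) - 240*t - 40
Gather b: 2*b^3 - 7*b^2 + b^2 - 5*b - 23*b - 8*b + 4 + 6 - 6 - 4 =2*b^3 - 6*b^2 - 36*b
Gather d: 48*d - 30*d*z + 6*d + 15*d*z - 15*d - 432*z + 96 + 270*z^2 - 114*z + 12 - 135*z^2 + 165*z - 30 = d*(39 - 15*z) + 135*z^2 - 381*z + 78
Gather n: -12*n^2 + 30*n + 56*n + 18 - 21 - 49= -12*n^2 + 86*n - 52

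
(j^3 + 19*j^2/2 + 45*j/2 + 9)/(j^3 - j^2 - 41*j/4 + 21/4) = 2*(2*j^2 + 13*j + 6)/(4*j^2 - 16*j + 7)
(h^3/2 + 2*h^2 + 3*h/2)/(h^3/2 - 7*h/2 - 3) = h*(h + 3)/(h^2 - h - 6)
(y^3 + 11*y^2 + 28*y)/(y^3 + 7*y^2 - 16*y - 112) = y/(y - 4)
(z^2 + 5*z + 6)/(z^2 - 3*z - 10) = (z + 3)/(z - 5)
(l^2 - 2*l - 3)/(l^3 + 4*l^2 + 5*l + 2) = (l - 3)/(l^2 + 3*l + 2)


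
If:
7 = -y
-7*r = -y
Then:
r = -1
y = -7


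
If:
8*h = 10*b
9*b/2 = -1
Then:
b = -2/9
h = -5/18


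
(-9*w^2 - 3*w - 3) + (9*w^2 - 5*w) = -8*w - 3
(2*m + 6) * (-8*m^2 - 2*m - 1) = -16*m^3 - 52*m^2 - 14*m - 6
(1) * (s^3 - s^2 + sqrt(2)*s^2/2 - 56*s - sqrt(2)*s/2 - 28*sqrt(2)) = s^3 - s^2 + sqrt(2)*s^2/2 - 56*s - sqrt(2)*s/2 - 28*sqrt(2)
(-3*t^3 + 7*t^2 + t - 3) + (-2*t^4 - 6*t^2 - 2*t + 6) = -2*t^4 - 3*t^3 + t^2 - t + 3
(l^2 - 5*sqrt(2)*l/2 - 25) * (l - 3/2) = l^3 - 5*sqrt(2)*l^2/2 - 3*l^2/2 - 25*l + 15*sqrt(2)*l/4 + 75/2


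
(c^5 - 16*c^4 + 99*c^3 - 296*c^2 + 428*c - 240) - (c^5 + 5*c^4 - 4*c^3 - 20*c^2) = -21*c^4 + 103*c^3 - 276*c^2 + 428*c - 240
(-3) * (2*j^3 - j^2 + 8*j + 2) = -6*j^3 + 3*j^2 - 24*j - 6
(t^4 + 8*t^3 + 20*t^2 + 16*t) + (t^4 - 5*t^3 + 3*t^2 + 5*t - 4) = 2*t^4 + 3*t^3 + 23*t^2 + 21*t - 4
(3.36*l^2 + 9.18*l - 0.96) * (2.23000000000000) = 7.4928*l^2 + 20.4714*l - 2.1408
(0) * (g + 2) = 0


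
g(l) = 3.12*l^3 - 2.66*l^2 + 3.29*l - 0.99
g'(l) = 9.36*l^2 - 5.32*l + 3.29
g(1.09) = 3.48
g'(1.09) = 8.61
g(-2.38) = -65.95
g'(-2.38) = 68.97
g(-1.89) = -37.77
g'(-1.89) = 46.78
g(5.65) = 495.41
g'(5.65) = 272.03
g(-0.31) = -2.36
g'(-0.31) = 5.84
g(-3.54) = -184.38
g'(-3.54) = 139.42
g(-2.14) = -50.79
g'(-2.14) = 57.54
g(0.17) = -0.49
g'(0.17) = 2.66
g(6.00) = 596.91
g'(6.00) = 308.33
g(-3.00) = -119.04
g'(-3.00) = 103.49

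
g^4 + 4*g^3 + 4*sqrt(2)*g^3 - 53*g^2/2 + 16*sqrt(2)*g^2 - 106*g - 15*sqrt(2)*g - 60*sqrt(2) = (g + 4)*(g - 5*sqrt(2)/2)*(g + sqrt(2)/2)*(g + 6*sqrt(2))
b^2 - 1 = (b - 1)*(b + 1)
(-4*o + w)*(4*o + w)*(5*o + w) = -80*o^3 - 16*o^2*w + 5*o*w^2 + w^3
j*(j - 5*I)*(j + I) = j^3 - 4*I*j^2 + 5*j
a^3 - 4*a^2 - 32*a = a*(a - 8)*(a + 4)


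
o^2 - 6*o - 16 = (o - 8)*(o + 2)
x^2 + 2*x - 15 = (x - 3)*(x + 5)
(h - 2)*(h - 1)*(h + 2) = h^3 - h^2 - 4*h + 4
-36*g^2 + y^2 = (-6*g + y)*(6*g + y)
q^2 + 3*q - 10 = (q - 2)*(q + 5)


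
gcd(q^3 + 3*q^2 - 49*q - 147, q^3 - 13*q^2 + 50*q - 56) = q - 7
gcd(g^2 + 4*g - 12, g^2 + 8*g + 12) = g + 6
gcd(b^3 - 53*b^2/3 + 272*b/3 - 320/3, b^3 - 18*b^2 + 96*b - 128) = b^2 - 16*b + 64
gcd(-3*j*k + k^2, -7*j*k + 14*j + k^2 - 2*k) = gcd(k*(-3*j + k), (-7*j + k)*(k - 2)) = 1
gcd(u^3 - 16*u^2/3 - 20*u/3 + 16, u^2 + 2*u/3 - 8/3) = u^2 + 2*u/3 - 8/3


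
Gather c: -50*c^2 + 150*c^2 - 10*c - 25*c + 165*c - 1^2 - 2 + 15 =100*c^2 + 130*c + 12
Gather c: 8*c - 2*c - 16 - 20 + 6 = 6*c - 30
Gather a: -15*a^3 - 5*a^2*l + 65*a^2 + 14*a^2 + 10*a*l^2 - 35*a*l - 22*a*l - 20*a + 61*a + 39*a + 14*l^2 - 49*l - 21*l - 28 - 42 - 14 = -15*a^3 + a^2*(79 - 5*l) + a*(10*l^2 - 57*l + 80) + 14*l^2 - 70*l - 84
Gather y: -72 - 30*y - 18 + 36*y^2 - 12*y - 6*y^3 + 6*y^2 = -6*y^3 + 42*y^2 - 42*y - 90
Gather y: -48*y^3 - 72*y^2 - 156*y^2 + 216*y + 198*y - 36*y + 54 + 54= -48*y^3 - 228*y^2 + 378*y + 108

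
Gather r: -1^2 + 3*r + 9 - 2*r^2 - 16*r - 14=-2*r^2 - 13*r - 6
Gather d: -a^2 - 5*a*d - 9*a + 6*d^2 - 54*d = -a^2 - 9*a + 6*d^2 + d*(-5*a - 54)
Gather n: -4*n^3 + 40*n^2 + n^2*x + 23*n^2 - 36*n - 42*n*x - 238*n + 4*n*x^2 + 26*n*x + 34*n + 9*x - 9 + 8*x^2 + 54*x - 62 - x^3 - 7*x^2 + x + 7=-4*n^3 + n^2*(x + 63) + n*(4*x^2 - 16*x - 240) - x^3 + x^2 + 64*x - 64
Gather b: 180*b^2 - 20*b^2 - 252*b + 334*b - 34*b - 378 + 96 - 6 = 160*b^2 + 48*b - 288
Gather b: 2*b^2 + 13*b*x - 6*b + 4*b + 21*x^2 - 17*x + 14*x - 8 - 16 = 2*b^2 + b*(13*x - 2) + 21*x^2 - 3*x - 24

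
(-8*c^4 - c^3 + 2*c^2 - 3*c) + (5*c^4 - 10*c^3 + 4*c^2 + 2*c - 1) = -3*c^4 - 11*c^3 + 6*c^2 - c - 1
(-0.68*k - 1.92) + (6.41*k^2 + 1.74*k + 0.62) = 6.41*k^2 + 1.06*k - 1.3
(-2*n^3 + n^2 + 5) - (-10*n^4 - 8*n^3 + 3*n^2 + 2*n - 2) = 10*n^4 + 6*n^3 - 2*n^2 - 2*n + 7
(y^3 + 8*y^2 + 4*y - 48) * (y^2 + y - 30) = y^5 + 9*y^4 - 18*y^3 - 284*y^2 - 168*y + 1440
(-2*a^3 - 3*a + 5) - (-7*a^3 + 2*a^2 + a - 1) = 5*a^3 - 2*a^2 - 4*a + 6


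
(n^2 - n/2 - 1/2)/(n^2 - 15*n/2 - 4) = (n - 1)/(n - 8)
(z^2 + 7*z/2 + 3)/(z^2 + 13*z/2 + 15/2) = (z + 2)/(z + 5)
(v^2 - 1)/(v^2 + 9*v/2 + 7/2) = 2*(v - 1)/(2*v + 7)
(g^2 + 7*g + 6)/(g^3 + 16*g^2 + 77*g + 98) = (g^2 + 7*g + 6)/(g^3 + 16*g^2 + 77*g + 98)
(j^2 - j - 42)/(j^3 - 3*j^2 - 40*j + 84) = 1/(j - 2)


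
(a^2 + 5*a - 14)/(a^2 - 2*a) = (a + 7)/a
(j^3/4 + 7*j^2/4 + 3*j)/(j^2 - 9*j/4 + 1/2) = j*(j^2 + 7*j + 12)/(4*j^2 - 9*j + 2)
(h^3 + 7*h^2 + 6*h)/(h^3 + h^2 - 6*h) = (h^2 + 7*h + 6)/(h^2 + h - 6)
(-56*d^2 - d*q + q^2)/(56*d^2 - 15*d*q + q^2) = (7*d + q)/(-7*d + q)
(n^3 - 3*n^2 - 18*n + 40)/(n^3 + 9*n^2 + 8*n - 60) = (n^2 - n - 20)/(n^2 + 11*n + 30)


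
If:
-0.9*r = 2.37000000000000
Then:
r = -2.63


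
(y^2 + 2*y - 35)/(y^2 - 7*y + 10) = (y + 7)/(y - 2)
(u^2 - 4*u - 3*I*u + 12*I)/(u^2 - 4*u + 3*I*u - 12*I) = (u - 3*I)/(u + 3*I)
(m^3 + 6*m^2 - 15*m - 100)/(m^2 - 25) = (m^2 + m - 20)/(m - 5)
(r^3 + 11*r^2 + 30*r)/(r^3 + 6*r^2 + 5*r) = (r + 6)/(r + 1)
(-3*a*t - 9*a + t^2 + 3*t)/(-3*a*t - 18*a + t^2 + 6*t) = (t + 3)/(t + 6)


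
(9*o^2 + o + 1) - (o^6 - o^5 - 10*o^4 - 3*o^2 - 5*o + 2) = -o^6 + o^5 + 10*o^4 + 12*o^2 + 6*o - 1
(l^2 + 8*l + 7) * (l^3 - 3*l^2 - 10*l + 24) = l^5 + 5*l^4 - 27*l^3 - 77*l^2 + 122*l + 168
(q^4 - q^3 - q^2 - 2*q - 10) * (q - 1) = q^5 - 2*q^4 - q^2 - 8*q + 10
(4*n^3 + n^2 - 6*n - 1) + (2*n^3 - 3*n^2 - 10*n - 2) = 6*n^3 - 2*n^2 - 16*n - 3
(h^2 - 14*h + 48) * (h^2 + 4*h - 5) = h^4 - 10*h^3 - 13*h^2 + 262*h - 240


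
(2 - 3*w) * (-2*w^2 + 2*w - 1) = 6*w^3 - 10*w^2 + 7*w - 2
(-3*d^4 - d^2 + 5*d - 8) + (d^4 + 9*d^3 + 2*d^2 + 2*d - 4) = -2*d^4 + 9*d^3 + d^2 + 7*d - 12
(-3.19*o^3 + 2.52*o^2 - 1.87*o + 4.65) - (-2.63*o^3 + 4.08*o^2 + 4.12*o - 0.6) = -0.56*o^3 - 1.56*o^2 - 5.99*o + 5.25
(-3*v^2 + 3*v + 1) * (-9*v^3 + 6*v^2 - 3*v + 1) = 27*v^5 - 45*v^4 + 18*v^3 - 6*v^2 + 1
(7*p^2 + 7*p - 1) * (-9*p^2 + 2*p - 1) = -63*p^4 - 49*p^3 + 16*p^2 - 9*p + 1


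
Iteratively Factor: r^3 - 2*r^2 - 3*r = (r)*(r^2 - 2*r - 3) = r*(r - 3)*(r + 1)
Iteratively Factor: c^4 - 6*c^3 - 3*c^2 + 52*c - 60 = (c - 2)*(c^3 - 4*c^2 - 11*c + 30) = (c - 5)*(c - 2)*(c^2 + c - 6) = (c - 5)*(c - 2)^2*(c + 3)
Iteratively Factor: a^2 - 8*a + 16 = (a - 4)*(a - 4)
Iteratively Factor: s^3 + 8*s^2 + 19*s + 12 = (s + 1)*(s^2 + 7*s + 12) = (s + 1)*(s + 3)*(s + 4)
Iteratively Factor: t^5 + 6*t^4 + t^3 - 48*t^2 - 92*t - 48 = (t + 4)*(t^4 + 2*t^3 - 7*t^2 - 20*t - 12) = (t + 2)*(t + 4)*(t^3 - 7*t - 6) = (t - 3)*(t + 2)*(t + 4)*(t^2 + 3*t + 2) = (t - 3)*(t + 1)*(t + 2)*(t + 4)*(t + 2)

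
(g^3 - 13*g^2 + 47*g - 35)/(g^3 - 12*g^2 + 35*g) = (g - 1)/g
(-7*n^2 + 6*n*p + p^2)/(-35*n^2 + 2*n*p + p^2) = (-n + p)/(-5*n + p)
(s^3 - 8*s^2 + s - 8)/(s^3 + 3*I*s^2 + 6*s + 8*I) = (s^2 - s*(8 + I) + 8*I)/(s^2 + 2*I*s + 8)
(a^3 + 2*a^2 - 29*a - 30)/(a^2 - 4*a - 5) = a + 6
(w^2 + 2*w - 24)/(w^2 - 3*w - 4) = (w + 6)/(w + 1)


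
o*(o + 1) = o^2 + o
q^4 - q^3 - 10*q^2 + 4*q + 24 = (q - 3)*(q - 2)*(q + 2)^2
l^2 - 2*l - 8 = (l - 4)*(l + 2)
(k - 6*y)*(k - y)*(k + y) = k^3 - 6*k^2*y - k*y^2 + 6*y^3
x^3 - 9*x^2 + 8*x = x*(x - 8)*(x - 1)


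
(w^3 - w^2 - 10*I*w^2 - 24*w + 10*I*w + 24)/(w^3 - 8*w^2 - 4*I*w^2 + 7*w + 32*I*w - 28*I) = (w - 6*I)/(w - 7)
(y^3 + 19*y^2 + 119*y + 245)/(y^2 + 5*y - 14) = (y^2 + 12*y + 35)/(y - 2)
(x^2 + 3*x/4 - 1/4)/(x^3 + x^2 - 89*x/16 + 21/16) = 4*(x + 1)/(4*x^2 + 5*x - 21)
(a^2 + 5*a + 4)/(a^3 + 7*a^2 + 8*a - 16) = (a + 1)/(a^2 + 3*a - 4)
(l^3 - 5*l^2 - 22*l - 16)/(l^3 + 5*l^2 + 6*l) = (l^2 - 7*l - 8)/(l*(l + 3))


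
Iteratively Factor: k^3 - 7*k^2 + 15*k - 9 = (k - 3)*(k^2 - 4*k + 3) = (k - 3)*(k - 1)*(k - 3)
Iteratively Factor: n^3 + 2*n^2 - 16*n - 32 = (n + 2)*(n^2 - 16) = (n - 4)*(n + 2)*(n + 4)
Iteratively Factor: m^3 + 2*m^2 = (m + 2)*(m^2) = m*(m + 2)*(m)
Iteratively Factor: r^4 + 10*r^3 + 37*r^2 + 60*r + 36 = (r + 2)*(r^3 + 8*r^2 + 21*r + 18) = (r + 2)*(r + 3)*(r^2 + 5*r + 6) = (r + 2)^2*(r + 3)*(r + 3)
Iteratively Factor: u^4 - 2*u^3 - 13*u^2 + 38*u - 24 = (u - 1)*(u^3 - u^2 - 14*u + 24) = (u - 2)*(u - 1)*(u^2 + u - 12) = (u - 2)*(u - 1)*(u + 4)*(u - 3)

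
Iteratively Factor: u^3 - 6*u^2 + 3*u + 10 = (u - 2)*(u^2 - 4*u - 5) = (u - 2)*(u + 1)*(u - 5)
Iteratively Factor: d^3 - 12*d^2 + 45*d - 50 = (d - 5)*(d^2 - 7*d + 10) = (d - 5)*(d - 2)*(d - 5)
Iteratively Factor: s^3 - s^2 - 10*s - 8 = (s + 2)*(s^2 - 3*s - 4) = (s + 1)*(s + 2)*(s - 4)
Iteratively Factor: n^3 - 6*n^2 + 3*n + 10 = (n - 2)*(n^2 - 4*n - 5) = (n - 2)*(n + 1)*(n - 5)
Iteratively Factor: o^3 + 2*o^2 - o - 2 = (o + 2)*(o^2 - 1) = (o + 1)*(o + 2)*(o - 1)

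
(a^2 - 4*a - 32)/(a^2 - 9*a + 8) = (a + 4)/(a - 1)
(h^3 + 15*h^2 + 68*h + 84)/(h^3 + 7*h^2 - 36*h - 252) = (h + 2)/(h - 6)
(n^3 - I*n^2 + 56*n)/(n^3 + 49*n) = (n - 8*I)/(n - 7*I)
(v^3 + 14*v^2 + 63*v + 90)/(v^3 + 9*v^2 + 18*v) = (v + 5)/v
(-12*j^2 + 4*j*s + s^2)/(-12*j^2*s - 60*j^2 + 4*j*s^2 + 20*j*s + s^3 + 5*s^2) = 1/(s + 5)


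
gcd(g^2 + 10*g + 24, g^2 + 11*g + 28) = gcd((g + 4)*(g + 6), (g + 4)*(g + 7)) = g + 4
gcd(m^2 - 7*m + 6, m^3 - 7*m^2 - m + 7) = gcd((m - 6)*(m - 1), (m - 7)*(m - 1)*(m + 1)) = m - 1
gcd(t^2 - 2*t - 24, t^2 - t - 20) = t + 4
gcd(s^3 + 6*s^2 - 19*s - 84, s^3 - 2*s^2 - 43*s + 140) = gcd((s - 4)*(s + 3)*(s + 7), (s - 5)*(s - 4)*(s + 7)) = s^2 + 3*s - 28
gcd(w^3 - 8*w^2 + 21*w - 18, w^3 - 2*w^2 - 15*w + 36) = w^2 - 6*w + 9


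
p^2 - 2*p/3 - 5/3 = (p - 5/3)*(p + 1)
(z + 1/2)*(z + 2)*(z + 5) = z^3 + 15*z^2/2 + 27*z/2 + 5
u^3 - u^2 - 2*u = u*(u - 2)*(u + 1)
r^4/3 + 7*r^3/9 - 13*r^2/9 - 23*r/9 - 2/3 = (r/3 + 1/3)*(r - 2)*(r + 1/3)*(r + 3)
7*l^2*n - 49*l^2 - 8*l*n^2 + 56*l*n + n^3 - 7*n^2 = (-7*l + n)*(-l + n)*(n - 7)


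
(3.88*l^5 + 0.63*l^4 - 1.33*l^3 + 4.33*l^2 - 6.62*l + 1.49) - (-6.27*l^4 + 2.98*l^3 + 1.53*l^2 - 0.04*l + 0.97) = 3.88*l^5 + 6.9*l^4 - 4.31*l^3 + 2.8*l^2 - 6.58*l + 0.52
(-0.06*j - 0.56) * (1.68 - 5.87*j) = 0.3522*j^2 + 3.1864*j - 0.9408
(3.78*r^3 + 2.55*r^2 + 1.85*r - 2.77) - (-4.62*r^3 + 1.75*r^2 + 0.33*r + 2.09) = 8.4*r^3 + 0.8*r^2 + 1.52*r - 4.86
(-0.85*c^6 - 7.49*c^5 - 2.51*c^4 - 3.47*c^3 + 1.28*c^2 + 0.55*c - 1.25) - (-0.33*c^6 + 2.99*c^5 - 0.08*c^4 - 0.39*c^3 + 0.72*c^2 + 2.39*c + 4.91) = -0.52*c^6 - 10.48*c^5 - 2.43*c^4 - 3.08*c^3 + 0.56*c^2 - 1.84*c - 6.16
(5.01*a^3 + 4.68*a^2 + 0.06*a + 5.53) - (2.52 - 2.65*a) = 5.01*a^3 + 4.68*a^2 + 2.71*a + 3.01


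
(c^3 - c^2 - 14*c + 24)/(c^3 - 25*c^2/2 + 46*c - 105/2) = 2*(c^2 + 2*c - 8)/(2*c^2 - 19*c + 35)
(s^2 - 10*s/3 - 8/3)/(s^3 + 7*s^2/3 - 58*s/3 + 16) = (3*s^2 - 10*s - 8)/(3*s^3 + 7*s^2 - 58*s + 48)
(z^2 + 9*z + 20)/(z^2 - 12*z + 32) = (z^2 + 9*z + 20)/(z^2 - 12*z + 32)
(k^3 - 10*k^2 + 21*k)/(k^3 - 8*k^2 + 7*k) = (k - 3)/(k - 1)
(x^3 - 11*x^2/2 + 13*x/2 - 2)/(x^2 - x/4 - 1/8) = 4*(x^2 - 5*x + 4)/(4*x + 1)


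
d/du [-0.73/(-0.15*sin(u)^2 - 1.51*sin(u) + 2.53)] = -(0.219*sin(u) + 1.1023)*cos(u)/(0.15*sin(u)^2 + 1.51*sin(u) - 2.53)^2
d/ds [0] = 0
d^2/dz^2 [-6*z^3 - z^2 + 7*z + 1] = -36*z - 2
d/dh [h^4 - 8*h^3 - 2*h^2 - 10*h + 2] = 4*h^3 - 24*h^2 - 4*h - 10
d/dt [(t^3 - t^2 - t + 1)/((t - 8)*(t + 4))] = (t^4 - 8*t^3 - 91*t^2 + 62*t + 36)/(t^4 - 8*t^3 - 48*t^2 + 256*t + 1024)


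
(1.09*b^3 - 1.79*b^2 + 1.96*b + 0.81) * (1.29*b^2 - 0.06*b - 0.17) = 1.4061*b^5 - 2.3745*b^4 + 2.4505*b^3 + 1.2316*b^2 - 0.3818*b - 0.1377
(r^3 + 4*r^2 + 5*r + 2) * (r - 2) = r^4 + 2*r^3 - 3*r^2 - 8*r - 4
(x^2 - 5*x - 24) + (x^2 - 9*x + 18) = 2*x^2 - 14*x - 6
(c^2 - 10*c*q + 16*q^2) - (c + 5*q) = c^2 - 10*c*q - c + 16*q^2 - 5*q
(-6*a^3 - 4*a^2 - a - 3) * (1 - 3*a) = 18*a^4 + 6*a^3 - a^2 + 8*a - 3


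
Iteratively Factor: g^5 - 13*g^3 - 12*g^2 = (g - 4)*(g^4 + 4*g^3 + 3*g^2) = (g - 4)*(g + 3)*(g^3 + g^2) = g*(g - 4)*(g + 3)*(g^2 + g) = g*(g - 4)*(g + 1)*(g + 3)*(g)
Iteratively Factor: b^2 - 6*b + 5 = (b - 1)*(b - 5)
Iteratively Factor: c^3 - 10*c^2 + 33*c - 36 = (c - 3)*(c^2 - 7*c + 12) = (c - 4)*(c - 3)*(c - 3)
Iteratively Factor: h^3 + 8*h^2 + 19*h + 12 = (h + 4)*(h^2 + 4*h + 3) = (h + 1)*(h + 4)*(h + 3)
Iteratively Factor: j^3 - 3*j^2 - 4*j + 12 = (j - 2)*(j^2 - j - 6) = (j - 2)*(j + 2)*(j - 3)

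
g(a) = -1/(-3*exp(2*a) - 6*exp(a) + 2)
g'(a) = -(6*exp(2*a) + 6*exp(a))/(-3*exp(2*a) - 6*exp(a) + 2)^2 = -6*(exp(a) + 1)*exp(a)/(3*exp(2*a) + 6*exp(a) - 2)^2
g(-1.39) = -3.13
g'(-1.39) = -18.29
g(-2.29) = -0.73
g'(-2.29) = -0.36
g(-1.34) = -4.48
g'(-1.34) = -39.78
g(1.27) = 0.02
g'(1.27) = -0.03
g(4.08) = 0.00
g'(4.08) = -0.00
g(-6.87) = -0.50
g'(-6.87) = -0.00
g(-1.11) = 3.30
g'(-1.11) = -28.60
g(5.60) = 0.00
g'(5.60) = -0.00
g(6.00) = 0.00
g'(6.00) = 0.00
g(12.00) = 0.00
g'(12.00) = 0.00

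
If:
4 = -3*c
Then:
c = -4/3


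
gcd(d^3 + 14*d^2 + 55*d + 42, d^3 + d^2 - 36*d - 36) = d^2 + 7*d + 6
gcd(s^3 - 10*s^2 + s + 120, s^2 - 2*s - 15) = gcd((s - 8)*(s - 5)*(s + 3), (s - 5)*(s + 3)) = s^2 - 2*s - 15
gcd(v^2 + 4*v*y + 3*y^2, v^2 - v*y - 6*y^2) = 1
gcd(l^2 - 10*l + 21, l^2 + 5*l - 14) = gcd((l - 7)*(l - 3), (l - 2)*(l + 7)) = 1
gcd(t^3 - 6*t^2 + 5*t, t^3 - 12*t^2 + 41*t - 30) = t^2 - 6*t + 5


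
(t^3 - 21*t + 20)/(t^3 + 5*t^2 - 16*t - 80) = (t - 1)/(t + 4)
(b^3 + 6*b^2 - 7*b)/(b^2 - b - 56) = b*(b - 1)/(b - 8)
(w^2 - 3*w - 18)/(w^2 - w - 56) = (-w^2 + 3*w + 18)/(-w^2 + w + 56)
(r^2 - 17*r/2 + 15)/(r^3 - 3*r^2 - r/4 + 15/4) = 2*(r - 6)/(2*r^2 - r - 3)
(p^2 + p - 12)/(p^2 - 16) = (p - 3)/(p - 4)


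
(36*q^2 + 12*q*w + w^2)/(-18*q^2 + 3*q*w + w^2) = (-6*q - w)/(3*q - w)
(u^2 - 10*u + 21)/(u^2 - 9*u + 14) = (u - 3)/(u - 2)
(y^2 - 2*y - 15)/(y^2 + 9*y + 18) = (y - 5)/(y + 6)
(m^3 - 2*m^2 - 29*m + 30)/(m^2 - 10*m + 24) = (m^2 + 4*m - 5)/(m - 4)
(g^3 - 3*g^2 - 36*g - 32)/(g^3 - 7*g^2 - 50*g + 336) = (g^2 + 5*g + 4)/(g^2 + g - 42)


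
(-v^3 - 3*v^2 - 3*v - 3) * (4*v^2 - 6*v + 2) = -4*v^5 - 6*v^4 + 4*v^3 + 12*v - 6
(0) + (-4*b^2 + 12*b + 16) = -4*b^2 + 12*b + 16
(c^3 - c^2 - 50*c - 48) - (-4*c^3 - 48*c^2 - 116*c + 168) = 5*c^3 + 47*c^2 + 66*c - 216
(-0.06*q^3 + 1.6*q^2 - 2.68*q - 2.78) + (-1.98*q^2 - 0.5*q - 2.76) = -0.06*q^3 - 0.38*q^2 - 3.18*q - 5.54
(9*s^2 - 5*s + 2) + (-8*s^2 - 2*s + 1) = s^2 - 7*s + 3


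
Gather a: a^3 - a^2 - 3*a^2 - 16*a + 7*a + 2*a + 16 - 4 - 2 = a^3 - 4*a^2 - 7*a + 10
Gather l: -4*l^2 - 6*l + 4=-4*l^2 - 6*l + 4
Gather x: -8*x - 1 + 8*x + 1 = 0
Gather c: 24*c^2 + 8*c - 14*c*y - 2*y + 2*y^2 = 24*c^2 + c*(8 - 14*y) + 2*y^2 - 2*y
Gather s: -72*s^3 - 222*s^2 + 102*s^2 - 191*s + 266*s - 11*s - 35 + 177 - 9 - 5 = -72*s^3 - 120*s^2 + 64*s + 128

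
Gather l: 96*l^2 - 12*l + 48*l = 96*l^2 + 36*l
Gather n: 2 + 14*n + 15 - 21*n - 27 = -7*n - 10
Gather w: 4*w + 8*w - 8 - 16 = 12*w - 24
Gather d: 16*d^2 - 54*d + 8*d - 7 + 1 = 16*d^2 - 46*d - 6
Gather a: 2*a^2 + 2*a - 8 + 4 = 2*a^2 + 2*a - 4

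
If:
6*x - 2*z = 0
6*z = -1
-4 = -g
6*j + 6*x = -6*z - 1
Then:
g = 4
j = 1/18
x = -1/18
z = -1/6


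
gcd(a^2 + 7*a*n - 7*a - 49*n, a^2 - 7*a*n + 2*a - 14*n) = 1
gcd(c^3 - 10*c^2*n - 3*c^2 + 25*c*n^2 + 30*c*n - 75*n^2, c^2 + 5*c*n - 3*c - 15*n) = c - 3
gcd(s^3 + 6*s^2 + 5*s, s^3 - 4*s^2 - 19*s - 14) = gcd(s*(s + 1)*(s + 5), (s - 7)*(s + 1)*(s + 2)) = s + 1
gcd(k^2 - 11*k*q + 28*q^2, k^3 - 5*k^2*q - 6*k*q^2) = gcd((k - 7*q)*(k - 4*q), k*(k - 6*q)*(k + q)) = 1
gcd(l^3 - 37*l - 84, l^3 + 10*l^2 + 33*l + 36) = l^2 + 7*l + 12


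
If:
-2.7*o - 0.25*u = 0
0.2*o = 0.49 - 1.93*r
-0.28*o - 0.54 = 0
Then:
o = -1.93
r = 0.45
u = 20.83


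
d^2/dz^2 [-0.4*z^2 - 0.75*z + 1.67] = -0.800000000000000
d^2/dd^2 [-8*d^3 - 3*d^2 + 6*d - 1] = -48*d - 6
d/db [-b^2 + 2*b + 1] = 2 - 2*b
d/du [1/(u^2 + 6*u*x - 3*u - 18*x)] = (-2*u - 6*x + 3)/(u^2 + 6*u*x - 3*u - 18*x)^2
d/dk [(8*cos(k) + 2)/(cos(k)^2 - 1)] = 4*(cos(k) + cos(2*k) + 3)/sin(k)^3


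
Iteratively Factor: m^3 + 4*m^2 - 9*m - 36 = (m - 3)*(m^2 + 7*m + 12) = (m - 3)*(m + 3)*(m + 4)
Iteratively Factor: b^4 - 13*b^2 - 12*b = (b)*(b^3 - 13*b - 12) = b*(b - 4)*(b^2 + 4*b + 3) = b*(b - 4)*(b + 3)*(b + 1)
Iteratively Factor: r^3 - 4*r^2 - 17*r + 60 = (r - 5)*(r^2 + r - 12) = (r - 5)*(r + 4)*(r - 3)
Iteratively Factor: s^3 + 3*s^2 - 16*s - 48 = (s + 3)*(s^2 - 16) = (s - 4)*(s + 3)*(s + 4)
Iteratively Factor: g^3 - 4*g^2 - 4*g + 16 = (g - 2)*(g^2 - 2*g - 8) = (g - 2)*(g + 2)*(g - 4)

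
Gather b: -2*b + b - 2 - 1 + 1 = -b - 2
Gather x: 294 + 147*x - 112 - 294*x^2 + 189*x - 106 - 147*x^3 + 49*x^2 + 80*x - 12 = -147*x^3 - 245*x^2 + 416*x + 64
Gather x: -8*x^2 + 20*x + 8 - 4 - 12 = -8*x^2 + 20*x - 8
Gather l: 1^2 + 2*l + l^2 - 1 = l^2 + 2*l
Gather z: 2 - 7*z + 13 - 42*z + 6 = 21 - 49*z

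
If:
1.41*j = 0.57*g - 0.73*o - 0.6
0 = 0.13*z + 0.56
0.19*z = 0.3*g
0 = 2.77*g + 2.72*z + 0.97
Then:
No Solution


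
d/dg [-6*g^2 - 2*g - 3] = -12*g - 2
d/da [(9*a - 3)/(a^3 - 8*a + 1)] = 3*(3*a^3 - 24*a - (3*a - 1)*(3*a^2 - 8) + 3)/(a^3 - 8*a + 1)^2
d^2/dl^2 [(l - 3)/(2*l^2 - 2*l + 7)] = 4*((4 - 3*l)*(2*l^2 - 2*l + 7) + 2*(l - 3)*(2*l - 1)^2)/(2*l^2 - 2*l + 7)^3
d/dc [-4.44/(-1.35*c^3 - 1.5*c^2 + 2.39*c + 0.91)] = (-17.982*c^2 - 13.32*c + 10.6116)/(1.35*c^3 + 1.5*c^2 - 2.39*c - 0.91)^2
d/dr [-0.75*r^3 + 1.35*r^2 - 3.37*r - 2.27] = -2.25*r^2 + 2.7*r - 3.37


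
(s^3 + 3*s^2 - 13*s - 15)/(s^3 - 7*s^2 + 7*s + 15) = (s + 5)/(s - 5)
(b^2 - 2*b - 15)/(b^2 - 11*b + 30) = (b + 3)/(b - 6)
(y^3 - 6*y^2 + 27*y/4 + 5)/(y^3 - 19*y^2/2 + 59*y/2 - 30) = (y + 1/2)/(y - 3)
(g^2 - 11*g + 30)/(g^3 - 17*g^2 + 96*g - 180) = 1/(g - 6)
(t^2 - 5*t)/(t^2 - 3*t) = (t - 5)/(t - 3)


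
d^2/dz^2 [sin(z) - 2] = -sin(z)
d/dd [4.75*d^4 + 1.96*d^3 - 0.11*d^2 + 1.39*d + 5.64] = 19.0*d^3 + 5.88*d^2 - 0.22*d + 1.39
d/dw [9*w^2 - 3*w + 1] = 18*w - 3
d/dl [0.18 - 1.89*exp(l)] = -1.89*exp(l)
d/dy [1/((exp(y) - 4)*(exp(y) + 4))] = -2*exp(2*y)/(exp(4*y) - 32*exp(2*y) + 256)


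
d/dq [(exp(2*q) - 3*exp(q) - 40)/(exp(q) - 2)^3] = ((exp(q) - 2)*(2*exp(q) - 3) - 3*exp(2*q) + 9*exp(q) + 120)*exp(q)/(exp(q) - 2)^4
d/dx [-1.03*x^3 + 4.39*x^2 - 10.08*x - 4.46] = -3.09*x^2 + 8.78*x - 10.08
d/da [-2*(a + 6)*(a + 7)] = -4*a - 26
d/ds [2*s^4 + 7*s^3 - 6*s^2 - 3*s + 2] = 8*s^3 + 21*s^2 - 12*s - 3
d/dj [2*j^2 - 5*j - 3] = 4*j - 5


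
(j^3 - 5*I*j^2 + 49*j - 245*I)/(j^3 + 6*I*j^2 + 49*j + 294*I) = (j - 5*I)/(j + 6*I)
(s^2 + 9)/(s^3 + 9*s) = 1/s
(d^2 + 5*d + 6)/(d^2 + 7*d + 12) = (d + 2)/(d + 4)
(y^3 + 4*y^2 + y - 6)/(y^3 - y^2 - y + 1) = (y^2 + 5*y + 6)/(y^2 - 1)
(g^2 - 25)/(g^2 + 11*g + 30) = (g - 5)/(g + 6)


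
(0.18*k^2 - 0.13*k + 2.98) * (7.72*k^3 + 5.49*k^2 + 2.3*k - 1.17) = 1.3896*k^5 - 0.0154000000000001*k^4 + 22.7059*k^3 + 15.8506*k^2 + 7.0061*k - 3.4866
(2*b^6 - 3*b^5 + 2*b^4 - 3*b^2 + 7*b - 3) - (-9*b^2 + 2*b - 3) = 2*b^6 - 3*b^5 + 2*b^4 + 6*b^2 + 5*b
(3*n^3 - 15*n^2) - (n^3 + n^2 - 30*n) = 2*n^3 - 16*n^2 + 30*n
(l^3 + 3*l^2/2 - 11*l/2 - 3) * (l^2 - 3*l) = l^5 - 3*l^4/2 - 10*l^3 + 27*l^2/2 + 9*l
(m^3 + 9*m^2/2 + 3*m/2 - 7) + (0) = m^3 + 9*m^2/2 + 3*m/2 - 7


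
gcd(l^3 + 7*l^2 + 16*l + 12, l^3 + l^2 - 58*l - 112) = l + 2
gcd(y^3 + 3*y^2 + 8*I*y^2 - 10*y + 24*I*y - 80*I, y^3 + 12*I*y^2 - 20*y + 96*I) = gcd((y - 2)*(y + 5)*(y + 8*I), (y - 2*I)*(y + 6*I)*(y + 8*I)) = y + 8*I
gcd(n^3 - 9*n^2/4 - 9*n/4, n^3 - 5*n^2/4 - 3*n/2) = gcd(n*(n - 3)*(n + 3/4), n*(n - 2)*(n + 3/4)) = n^2 + 3*n/4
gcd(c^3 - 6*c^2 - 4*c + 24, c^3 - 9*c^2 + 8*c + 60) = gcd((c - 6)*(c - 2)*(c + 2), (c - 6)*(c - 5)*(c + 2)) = c^2 - 4*c - 12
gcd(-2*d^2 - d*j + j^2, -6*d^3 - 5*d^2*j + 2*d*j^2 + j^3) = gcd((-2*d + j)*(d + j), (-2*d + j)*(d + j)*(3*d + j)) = 2*d^2 + d*j - j^2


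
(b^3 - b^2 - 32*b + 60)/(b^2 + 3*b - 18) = (b^2 - 7*b + 10)/(b - 3)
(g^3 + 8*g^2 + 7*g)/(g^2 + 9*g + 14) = g*(g + 1)/(g + 2)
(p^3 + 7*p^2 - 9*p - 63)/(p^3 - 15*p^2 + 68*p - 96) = (p^2 + 10*p + 21)/(p^2 - 12*p + 32)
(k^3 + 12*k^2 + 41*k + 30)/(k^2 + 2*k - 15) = (k^2 + 7*k + 6)/(k - 3)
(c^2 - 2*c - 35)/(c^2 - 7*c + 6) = (c^2 - 2*c - 35)/(c^2 - 7*c + 6)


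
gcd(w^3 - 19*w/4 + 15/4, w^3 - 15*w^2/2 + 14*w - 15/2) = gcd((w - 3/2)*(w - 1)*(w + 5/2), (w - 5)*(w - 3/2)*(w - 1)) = w^2 - 5*w/2 + 3/2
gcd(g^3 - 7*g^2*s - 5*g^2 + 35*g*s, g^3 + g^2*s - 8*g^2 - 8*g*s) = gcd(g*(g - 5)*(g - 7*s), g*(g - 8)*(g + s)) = g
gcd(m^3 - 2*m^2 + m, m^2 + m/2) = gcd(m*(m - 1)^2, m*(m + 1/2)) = m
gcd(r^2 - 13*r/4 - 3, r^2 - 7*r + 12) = r - 4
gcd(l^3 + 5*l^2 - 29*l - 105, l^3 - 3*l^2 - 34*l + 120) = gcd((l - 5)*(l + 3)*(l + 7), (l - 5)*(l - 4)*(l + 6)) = l - 5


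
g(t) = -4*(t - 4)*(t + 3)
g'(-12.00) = 100.00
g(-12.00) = -576.00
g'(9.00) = -68.00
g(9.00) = -240.00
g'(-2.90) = 27.20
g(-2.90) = 2.76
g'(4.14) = -29.12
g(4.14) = -4.00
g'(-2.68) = 25.44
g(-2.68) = 8.55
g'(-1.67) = 17.36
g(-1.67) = 30.16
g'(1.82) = -10.56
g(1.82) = 42.03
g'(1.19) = -5.52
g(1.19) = 47.10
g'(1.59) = -8.72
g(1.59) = 44.25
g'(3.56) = -24.48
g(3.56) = 11.55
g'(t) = 4 - 8*t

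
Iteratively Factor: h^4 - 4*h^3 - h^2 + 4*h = (h - 1)*(h^3 - 3*h^2 - 4*h) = (h - 4)*(h - 1)*(h^2 + h) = h*(h - 4)*(h - 1)*(h + 1)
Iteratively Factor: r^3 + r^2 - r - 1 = (r - 1)*(r^2 + 2*r + 1) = (r - 1)*(r + 1)*(r + 1)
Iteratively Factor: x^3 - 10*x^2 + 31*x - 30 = (x - 2)*(x^2 - 8*x + 15) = (x - 5)*(x - 2)*(x - 3)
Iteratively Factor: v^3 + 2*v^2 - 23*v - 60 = (v - 5)*(v^2 + 7*v + 12) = (v - 5)*(v + 4)*(v + 3)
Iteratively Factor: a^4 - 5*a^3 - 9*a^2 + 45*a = (a)*(a^3 - 5*a^2 - 9*a + 45) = a*(a + 3)*(a^2 - 8*a + 15) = a*(a - 5)*(a + 3)*(a - 3)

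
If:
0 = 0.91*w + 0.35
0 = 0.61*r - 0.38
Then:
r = 0.62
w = -0.38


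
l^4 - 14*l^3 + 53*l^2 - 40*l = l*(l - 8)*(l - 5)*(l - 1)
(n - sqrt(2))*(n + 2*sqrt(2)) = n^2 + sqrt(2)*n - 4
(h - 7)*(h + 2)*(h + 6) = h^3 + h^2 - 44*h - 84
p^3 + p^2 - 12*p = p*(p - 3)*(p + 4)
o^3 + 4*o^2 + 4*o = o*(o + 2)^2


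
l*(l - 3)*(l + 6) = l^3 + 3*l^2 - 18*l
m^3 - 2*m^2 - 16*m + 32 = (m - 4)*(m - 2)*(m + 4)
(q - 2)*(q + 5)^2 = q^3 + 8*q^2 + 5*q - 50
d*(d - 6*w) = d^2 - 6*d*w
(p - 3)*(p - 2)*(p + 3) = p^3 - 2*p^2 - 9*p + 18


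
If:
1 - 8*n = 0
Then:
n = 1/8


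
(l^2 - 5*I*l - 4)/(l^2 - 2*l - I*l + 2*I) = (l - 4*I)/(l - 2)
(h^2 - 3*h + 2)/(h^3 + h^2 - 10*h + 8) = 1/(h + 4)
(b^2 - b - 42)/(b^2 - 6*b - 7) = (b + 6)/(b + 1)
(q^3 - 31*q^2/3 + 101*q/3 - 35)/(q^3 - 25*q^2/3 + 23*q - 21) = (q - 5)/(q - 3)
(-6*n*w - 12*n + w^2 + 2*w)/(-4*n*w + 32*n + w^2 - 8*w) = (6*n*w + 12*n - w^2 - 2*w)/(4*n*w - 32*n - w^2 + 8*w)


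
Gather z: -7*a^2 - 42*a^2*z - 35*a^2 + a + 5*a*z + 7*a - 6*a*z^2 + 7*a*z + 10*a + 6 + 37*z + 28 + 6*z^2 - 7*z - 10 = -42*a^2 + 18*a + z^2*(6 - 6*a) + z*(-42*a^2 + 12*a + 30) + 24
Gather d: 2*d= 2*d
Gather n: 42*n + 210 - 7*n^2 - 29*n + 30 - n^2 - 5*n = -8*n^2 + 8*n + 240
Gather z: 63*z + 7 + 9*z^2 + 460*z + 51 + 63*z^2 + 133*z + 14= 72*z^2 + 656*z + 72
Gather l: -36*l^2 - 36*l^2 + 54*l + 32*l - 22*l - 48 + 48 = -72*l^2 + 64*l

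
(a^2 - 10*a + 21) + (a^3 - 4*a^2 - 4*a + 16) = a^3 - 3*a^2 - 14*a + 37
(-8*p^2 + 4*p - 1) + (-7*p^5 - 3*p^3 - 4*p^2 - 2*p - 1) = -7*p^5 - 3*p^3 - 12*p^2 + 2*p - 2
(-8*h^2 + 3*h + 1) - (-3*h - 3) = -8*h^2 + 6*h + 4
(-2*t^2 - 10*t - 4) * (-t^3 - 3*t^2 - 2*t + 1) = 2*t^5 + 16*t^4 + 38*t^3 + 30*t^2 - 2*t - 4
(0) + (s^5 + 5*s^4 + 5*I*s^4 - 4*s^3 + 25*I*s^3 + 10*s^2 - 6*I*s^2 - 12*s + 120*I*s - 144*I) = s^5 + 5*s^4 + 5*I*s^4 - 4*s^3 + 25*I*s^3 + 10*s^2 - 6*I*s^2 - 12*s + 120*I*s - 144*I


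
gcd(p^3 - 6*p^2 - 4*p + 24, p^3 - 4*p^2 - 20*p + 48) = p^2 - 8*p + 12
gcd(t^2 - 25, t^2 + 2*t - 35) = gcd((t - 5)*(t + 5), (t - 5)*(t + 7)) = t - 5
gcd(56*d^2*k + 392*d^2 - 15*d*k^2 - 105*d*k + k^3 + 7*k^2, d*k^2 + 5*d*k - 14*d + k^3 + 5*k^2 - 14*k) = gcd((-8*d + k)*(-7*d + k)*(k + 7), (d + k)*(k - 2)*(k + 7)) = k + 7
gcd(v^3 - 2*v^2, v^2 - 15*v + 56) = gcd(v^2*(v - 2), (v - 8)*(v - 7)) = 1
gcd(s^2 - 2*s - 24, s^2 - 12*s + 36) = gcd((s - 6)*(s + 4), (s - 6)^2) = s - 6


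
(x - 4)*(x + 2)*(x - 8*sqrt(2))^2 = x^4 - 16*sqrt(2)*x^3 - 2*x^3 + 32*sqrt(2)*x^2 + 120*x^2 - 256*x + 128*sqrt(2)*x - 1024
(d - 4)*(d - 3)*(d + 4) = d^3 - 3*d^2 - 16*d + 48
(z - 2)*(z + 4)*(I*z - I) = I*z^3 + I*z^2 - 10*I*z + 8*I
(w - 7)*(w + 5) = w^2 - 2*w - 35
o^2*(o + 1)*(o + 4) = o^4 + 5*o^3 + 4*o^2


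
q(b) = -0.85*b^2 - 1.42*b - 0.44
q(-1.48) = -0.20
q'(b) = -1.7*b - 1.42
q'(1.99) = -4.80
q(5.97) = -39.21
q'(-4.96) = 7.01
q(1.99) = -6.63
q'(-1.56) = 1.23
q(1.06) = -2.90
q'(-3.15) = 3.94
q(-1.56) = -0.29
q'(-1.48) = 1.10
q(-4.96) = -14.31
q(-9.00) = -56.51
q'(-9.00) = 13.88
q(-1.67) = -0.44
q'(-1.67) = 1.42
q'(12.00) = -21.82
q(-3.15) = -4.40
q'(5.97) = -11.57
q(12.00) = -139.88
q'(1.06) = -3.22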